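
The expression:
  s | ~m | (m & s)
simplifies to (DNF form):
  s | ~m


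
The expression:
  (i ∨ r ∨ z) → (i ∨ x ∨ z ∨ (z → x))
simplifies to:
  True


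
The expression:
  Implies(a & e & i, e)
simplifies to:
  True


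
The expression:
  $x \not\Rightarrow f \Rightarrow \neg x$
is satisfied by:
  {f: True, x: False}
  {x: False, f: False}
  {x: True, f: True}


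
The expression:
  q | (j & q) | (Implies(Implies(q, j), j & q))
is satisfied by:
  {q: True}


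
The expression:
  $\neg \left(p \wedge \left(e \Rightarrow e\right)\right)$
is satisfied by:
  {p: False}


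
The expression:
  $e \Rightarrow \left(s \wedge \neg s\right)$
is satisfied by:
  {e: False}


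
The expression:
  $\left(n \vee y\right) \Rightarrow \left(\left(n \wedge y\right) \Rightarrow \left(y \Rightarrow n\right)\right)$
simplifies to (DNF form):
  $\text{True}$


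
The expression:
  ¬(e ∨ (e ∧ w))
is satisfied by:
  {e: False}


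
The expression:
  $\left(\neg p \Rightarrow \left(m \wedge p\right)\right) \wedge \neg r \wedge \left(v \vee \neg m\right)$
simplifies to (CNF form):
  $p \wedge \neg r \wedge \left(v \vee \neg m\right)$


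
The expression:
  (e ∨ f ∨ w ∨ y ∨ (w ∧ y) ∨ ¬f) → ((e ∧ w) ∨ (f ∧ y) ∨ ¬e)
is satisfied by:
  {w: True, y: True, f: True, e: False}
  {w: True, y: True, f: False, e: False}
  {w: True, f: True, e: False, y: False}
  {w: True, f: False, e: False, y: False}
  {y: True, f: True, e: False, w: False}
  {y: True, f: False, e: False, w: False}
  {f: True, y: False, e: False, w: False}
  {f: False, y: False, e: False, w: False}
  {w: True, y: True, e: True, f: True}
  {w: True, y: True, e: True, f: False}
  {w: True, e: True, f: True, y: False}
  {w: True, e: True, f: False, y: False}
  {y: True, e: True, f: True, w: False}


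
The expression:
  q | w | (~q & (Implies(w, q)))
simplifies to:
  True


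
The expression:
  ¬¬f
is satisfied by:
  {f: True}


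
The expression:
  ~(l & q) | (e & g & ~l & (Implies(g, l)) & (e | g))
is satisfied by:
  {l: False, q: False}
  {q: True, l: False}
  {l: True, q: False}


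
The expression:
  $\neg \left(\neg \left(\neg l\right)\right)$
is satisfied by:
  {l: False}


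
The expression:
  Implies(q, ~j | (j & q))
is always true.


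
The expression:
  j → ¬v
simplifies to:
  ¬j ∨ ¬v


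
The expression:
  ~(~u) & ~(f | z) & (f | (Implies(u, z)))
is never true.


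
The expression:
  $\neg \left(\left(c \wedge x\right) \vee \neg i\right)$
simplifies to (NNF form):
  $i \wedge \left(\neg c \vee \neg x\right)$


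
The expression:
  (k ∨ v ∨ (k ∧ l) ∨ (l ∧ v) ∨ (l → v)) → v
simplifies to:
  v ∨ (l ∧ ¬k)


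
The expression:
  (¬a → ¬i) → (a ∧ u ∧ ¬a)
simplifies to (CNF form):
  i ∧ ¬a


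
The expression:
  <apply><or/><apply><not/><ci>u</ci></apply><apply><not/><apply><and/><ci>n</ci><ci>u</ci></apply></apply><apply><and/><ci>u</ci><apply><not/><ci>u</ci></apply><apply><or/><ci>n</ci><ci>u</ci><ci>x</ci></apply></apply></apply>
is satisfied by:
  {u: False, n: False}
  {n: True, u: False}
  {u: True, n: False}


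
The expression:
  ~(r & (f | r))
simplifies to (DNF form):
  ~r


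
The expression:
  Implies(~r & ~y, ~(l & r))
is always true.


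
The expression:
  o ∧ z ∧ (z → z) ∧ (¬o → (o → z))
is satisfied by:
  {z: True, o: True}


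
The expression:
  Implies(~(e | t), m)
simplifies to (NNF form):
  e | m | t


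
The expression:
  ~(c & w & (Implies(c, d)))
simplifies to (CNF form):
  ~c | ~d | ~w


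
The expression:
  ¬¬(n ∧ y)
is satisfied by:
  {y: True, n: True}


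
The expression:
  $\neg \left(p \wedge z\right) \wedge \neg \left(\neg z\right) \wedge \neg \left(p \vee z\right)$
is never true.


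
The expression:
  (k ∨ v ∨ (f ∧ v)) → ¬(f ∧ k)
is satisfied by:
  {k: False, f: False}
  {f: True, k: False}
  {k: True, f: False}


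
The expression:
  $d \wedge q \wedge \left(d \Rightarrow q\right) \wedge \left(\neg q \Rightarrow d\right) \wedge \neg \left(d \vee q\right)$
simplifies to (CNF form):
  $\text{False}$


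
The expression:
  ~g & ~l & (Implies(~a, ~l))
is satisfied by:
  {g: False, l: False}


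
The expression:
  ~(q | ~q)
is never true.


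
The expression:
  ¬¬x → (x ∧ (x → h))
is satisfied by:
  {h: True, x: False}
  {x: False, h: False}
  {x: True, h: True}


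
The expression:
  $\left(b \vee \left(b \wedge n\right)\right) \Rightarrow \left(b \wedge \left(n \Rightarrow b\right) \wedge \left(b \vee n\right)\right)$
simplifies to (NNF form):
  $\text{True}$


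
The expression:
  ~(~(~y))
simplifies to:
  ~y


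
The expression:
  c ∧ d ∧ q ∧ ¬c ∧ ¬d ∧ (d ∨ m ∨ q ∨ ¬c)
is never true.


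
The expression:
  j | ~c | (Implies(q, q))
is always true.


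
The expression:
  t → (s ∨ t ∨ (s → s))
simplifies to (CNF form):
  True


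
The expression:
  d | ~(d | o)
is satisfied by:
  {d: True, o: False}
  {o: False, d: False}
  {o: True, d: True}


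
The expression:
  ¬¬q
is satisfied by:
  {q: True}


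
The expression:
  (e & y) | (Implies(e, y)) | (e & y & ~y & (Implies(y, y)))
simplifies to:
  y | ~e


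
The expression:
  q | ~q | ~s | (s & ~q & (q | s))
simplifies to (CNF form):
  True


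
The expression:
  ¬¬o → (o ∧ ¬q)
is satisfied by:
  {o: False, q: False}
  {q: True, o: False}
  {o: True, q: False}


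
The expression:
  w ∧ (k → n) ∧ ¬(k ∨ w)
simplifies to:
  False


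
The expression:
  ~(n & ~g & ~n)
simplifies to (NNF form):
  True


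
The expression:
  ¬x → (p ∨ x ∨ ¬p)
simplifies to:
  True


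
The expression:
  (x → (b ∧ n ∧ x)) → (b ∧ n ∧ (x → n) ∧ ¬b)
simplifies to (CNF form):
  x ∧ (¬b ∨ ¬n)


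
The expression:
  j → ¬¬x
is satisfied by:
  {x: True, j: False}
  {j: False, x: False}
  {j: True, x: True}


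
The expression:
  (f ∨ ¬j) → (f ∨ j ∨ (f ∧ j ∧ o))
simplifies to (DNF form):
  f ∨ j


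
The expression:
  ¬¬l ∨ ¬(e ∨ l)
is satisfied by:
  {l: True, e: False}
  {e: False, l: False}
  {e: True, l: True}


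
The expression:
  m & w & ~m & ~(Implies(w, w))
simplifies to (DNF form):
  False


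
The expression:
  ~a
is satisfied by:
  {a: False}


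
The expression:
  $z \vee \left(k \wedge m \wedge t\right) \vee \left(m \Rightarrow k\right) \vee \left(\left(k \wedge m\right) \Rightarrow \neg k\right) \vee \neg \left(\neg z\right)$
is always true.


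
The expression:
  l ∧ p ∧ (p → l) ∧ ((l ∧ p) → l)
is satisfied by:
  {p: True, l: True}


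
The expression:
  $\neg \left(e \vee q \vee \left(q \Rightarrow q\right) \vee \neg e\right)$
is never true.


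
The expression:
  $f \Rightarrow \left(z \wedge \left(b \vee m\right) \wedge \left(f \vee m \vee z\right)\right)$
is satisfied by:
  {b: True, z: True, m: True, f: False}
  {b: True, z: True, m: False, f: False}
  {z: True, m: True, b: False, f: False}
  {z: True, b: False, m: False, f: False}
  {b: True, m: True, z: False, f: False}
  {b: True, m: False, z: False, f: False}
  {m: True, b: False, z: False, f: False}
  {m: False, b: False, z: False, f: False}
  {f: True, b: True, z: True, m: True}
  {f: True, b: True, z: True, m: False}
  {f: True, z: True, m: True, b: False}


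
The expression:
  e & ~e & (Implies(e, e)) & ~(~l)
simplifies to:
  False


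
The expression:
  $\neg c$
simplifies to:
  $\neg c$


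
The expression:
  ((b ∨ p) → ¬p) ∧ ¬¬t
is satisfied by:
  {t: True, p: False}


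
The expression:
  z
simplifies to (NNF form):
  z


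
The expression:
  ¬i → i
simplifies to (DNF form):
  i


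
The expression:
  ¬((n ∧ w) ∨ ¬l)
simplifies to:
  l ∧ (¬n ∨ ¬w)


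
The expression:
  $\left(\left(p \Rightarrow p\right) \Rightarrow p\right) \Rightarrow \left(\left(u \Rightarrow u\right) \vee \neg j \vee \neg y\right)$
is always true.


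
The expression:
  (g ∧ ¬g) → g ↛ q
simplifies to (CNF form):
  True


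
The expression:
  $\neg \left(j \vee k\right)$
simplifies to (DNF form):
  $\neg j \wedge \neg k$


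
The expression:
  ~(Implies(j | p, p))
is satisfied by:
  {j: True, p: False}


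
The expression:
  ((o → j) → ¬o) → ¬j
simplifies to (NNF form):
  o ∨ ¬j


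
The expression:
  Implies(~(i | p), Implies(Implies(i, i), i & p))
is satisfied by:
  {i: True, p: True}
  {i: True, p: False}
  {p: True, i: False}


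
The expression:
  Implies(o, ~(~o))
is always true.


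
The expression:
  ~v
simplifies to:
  ~v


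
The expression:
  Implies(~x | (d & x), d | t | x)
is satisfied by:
  {x: True, d: True, t: True}
  {x: True, d: True, t: False}
  {x: True, t: True, d: False}
  {x: True, t: False, d: False}
  {d: True, t: True, x: False}
  {d: True, t: False, x: False}
  {t: True, d: False, x: False}


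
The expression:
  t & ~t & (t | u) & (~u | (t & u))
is never true.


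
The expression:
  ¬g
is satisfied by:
  {g: False}


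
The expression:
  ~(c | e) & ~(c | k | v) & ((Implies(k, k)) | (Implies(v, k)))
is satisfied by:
  {v: False, e: False, k: False, c: False}


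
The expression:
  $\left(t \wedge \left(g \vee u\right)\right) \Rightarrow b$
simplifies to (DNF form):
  $b \vee \left(\neg g \wedge \neg u\right) \vee \neg t$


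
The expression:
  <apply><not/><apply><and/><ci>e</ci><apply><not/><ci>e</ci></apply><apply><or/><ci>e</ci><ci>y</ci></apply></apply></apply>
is always true.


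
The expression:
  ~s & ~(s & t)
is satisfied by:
  {s: False}


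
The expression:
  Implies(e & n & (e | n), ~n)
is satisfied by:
  {e: False, n: False}
  {n: True, e: False}
  {e: True, n: False}


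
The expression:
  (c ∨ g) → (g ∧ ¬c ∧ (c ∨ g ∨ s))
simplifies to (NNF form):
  ¬c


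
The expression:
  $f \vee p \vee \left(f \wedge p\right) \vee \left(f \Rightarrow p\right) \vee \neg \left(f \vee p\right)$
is always true.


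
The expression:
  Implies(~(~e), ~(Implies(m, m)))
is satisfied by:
  {e: False}


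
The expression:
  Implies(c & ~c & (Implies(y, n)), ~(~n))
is always true.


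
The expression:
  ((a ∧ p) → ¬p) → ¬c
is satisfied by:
  {p: True, a: True, c: False}
  {p: True, a: False, c: False}
  {a: True, p: False, c: False}
  {p: False, a: False, c: False}
  {p: True, c: True, a: True}


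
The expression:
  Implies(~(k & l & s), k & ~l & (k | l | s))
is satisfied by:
  {s: True, k: True, l: False}
  {k: True, l: False, s: False}
  {s: True, l: True, k: True}


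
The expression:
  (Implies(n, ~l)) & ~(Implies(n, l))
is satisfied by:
  {n: True, l: False}


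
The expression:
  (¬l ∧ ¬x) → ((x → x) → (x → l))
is always true.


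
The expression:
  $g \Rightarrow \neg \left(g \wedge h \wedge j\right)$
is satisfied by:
  {h: False, g: False, j: False}
  {j: True, h: False, g: False}
  {g: True, h: False, j: False}
  {j: True, g: True, h: False}
  {h: True, j: False, g: False}
  {j: True, h: True, g: False}
  {g: True, h: True, j: False}


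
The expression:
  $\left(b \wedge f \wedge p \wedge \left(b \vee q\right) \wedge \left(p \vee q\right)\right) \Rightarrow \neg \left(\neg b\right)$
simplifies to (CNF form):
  $\text{True}$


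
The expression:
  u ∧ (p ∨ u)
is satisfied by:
  {u: True}


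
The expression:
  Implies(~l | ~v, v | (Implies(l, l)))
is always true.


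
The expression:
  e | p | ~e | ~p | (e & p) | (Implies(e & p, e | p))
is always true.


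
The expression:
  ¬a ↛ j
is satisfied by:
  {j: True, a: False}
  {a: False, j: False}
  {a: True, j: True}


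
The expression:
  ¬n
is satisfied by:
  {n: False}


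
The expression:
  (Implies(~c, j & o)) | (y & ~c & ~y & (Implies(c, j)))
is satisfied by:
  {c: True, j: True, o: True}
  {c: True, j: True, o: False}
  {c: True, o: True, j: False}
  {c: True, o: False, j: False}
  {j: True, o: True, c: False}


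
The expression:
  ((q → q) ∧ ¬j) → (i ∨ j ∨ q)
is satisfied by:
  {i: True, q: True, j: True}
  {i: True, q: True, j: False}
  {i: True, j: True, q: False}
  {i: True, j: False, q: False}
  {q: True, j: True, i: False}
  {q: True, j: False, i: False}
  {j: True, q: False, i: False}


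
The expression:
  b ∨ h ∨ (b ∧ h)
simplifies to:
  b ∨ h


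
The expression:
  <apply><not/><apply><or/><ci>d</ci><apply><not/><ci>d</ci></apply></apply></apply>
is never true.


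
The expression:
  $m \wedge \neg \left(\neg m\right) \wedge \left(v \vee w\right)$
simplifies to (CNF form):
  $m \wedge \left(v \vee w\right)$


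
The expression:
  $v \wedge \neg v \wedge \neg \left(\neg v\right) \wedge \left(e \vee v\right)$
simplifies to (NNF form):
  $\text{False}$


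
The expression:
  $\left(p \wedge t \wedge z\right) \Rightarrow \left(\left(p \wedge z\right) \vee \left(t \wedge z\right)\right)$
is always true.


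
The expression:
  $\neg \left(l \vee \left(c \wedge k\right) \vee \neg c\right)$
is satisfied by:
  {c: True, l: False, k: False}


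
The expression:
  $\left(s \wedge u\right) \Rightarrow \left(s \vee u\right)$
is always true.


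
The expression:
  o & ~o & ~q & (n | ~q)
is never true.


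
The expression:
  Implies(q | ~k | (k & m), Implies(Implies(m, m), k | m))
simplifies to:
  k | m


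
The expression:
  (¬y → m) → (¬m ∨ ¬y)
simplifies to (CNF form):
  ¬m ∨ ¬y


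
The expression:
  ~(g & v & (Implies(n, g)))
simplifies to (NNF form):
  ~g | ~v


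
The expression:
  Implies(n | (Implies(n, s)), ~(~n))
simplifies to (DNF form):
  n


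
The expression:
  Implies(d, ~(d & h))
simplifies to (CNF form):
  ~d | ~h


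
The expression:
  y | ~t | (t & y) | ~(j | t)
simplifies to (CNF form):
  y | ~t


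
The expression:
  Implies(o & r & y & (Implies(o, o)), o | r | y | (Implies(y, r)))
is always true.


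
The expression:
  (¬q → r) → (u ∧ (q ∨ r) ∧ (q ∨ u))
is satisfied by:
  {u: True, r: False, q: False}
  {q: True, u: True, r: False}
  {u: True, r: True, q: False}
  {q: True, u: True, r: True}
  {q: False, r: False, u: False}


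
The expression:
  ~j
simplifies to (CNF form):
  ~j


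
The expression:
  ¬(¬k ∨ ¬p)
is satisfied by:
  {p: True, k: True}


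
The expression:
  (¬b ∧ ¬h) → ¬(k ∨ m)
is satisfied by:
  {h: True, b: True, k: False, m: False}
  {h: True, b: True, m: True, k: False}
  {h: True, b: True, k: True, m: False}
  {h: True, b: True, m: True, k: True}
  {h: True, k: False, m: False, b: False}
  {h: True, m: True, k: False, b: False}
  {h: True, k: True, m: False, b: False}
  {h: True, m: True, k: True, b: False}
  {b: True, k: False, m: False, h: False}
  {m: True, b: True, k: False, h: False}
  {b: True, k: True, m: False, h: False}
  {m: True, b: True, k: True, h: False}
  {b: False, k: False, m: False, h: False}


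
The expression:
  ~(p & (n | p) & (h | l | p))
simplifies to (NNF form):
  ~p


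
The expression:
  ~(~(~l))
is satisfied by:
  {l: False}


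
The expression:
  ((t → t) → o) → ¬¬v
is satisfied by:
  {v: True, o: False}
  {o: False, v: False}
  {o: True, v: True}


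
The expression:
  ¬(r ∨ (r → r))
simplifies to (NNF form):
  False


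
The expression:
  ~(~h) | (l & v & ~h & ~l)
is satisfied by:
  {h: True}


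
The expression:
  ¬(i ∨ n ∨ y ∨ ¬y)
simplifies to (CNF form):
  False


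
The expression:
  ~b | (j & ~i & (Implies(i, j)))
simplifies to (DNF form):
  ~b | (j & ~i)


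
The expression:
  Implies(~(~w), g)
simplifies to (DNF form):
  g | ~w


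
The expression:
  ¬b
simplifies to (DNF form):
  ¬b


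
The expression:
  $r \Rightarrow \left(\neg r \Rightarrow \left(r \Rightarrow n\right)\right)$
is always true.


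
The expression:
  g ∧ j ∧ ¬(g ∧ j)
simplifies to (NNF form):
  False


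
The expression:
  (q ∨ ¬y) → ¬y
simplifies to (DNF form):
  ¬q ∨ ¬y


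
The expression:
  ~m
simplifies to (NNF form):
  ~m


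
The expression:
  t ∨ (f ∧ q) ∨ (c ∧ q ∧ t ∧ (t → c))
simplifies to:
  t ∨ (f ∧ q)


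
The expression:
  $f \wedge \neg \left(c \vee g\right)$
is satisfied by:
  {f: True, g: False, c: False}


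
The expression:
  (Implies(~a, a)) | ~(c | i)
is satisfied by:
  {a: True, c: False, i: False}
  {a: True, i: True, c: False}
  {a: True, c: True, i: False}
  {a: True, i: True, c: True}
  {i: False, c: False, a: False}


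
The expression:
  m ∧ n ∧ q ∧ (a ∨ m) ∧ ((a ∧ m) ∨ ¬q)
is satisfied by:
  {a: True, m: True, q: True, n: True}


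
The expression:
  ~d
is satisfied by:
  {d: False}


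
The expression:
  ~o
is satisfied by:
  {o: False}


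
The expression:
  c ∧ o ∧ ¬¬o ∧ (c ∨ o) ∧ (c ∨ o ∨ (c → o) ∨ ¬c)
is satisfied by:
  {c: True, o: True}


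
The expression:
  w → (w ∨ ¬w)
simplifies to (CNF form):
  True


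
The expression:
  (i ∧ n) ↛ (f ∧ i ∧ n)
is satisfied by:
  {i: True, n: True, f: False}


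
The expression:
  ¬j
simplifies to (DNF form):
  ¬j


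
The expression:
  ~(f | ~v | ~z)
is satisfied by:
  {z: True, v: True, f: False}


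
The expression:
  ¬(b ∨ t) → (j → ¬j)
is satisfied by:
  {b: True, t: True, j: False}
  {b: True, t: False, j: False}
  {t: True, b: False, j: False}
  {b: False, t: False, j: False}
  {j: True, b: True, t: True}
  {j: True, b: True, t: False}
  {j: True, t: True, b: False}


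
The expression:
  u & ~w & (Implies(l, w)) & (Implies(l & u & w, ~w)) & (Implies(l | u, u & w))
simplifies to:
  False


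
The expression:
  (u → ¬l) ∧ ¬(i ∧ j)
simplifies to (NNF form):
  (¬i ∧ ¬l) ∨ (¬i ∧ ¬u) ∨ (¬j ∧ ¬l) ∨ (¬j ∧ ¬u)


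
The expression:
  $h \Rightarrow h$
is always true.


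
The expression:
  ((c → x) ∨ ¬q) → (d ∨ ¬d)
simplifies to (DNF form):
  True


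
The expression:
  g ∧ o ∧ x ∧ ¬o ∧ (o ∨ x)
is never true.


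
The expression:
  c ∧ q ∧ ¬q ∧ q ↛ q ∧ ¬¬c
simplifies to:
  False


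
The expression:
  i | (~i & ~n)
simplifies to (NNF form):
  i | ~n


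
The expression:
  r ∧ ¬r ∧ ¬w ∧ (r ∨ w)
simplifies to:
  False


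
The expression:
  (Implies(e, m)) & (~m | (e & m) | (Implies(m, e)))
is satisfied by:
  {e: False, m: False}
  {m: True, e: True}


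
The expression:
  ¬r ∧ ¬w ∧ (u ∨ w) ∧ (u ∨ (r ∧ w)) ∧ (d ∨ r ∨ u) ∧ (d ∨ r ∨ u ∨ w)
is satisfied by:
  {u: True, r: False, w: False}


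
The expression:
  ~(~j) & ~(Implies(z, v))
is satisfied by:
  {z: True, j: True, v: False}


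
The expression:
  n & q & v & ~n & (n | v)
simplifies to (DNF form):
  False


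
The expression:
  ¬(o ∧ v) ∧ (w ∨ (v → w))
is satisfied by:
  {w: True, o: False, v: False}
  {o: False, v: False, w: False}
  {w: True, o: True, v: False}
  {o: True, w: False, v: False}
  {v: True, w: True, o: False}


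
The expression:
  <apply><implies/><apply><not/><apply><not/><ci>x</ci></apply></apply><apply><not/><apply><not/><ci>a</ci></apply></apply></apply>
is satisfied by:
  {a: True, x: False}
  {x: False, a: False}
  {x: True, a: True}


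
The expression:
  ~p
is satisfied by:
  {p: False}


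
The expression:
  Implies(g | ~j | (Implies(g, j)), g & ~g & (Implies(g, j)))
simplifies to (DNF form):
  False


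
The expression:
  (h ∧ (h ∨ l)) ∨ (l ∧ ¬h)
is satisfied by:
  {l: True, h: True}
  {l: True, h: False}
  {h: True, l: False}


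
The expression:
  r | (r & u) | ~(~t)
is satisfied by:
  {r: True, t: True}
  {r: True, t: False}
  {t: True, r: False}


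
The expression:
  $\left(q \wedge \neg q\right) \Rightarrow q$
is always true.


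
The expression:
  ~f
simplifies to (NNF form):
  ~f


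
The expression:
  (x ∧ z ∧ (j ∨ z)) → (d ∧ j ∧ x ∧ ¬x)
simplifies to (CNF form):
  ¬x ∨ ¬z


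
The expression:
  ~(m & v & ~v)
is always true.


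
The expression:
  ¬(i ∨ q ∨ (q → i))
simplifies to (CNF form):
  False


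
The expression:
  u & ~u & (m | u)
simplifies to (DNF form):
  False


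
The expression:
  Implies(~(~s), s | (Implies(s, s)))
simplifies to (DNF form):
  True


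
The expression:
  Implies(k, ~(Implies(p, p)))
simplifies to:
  ~k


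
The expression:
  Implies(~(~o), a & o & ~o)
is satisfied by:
  {o: False}


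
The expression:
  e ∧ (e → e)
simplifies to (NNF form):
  e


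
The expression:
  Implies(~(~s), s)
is always true.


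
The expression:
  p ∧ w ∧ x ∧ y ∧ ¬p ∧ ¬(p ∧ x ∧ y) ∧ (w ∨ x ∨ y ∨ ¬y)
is never true.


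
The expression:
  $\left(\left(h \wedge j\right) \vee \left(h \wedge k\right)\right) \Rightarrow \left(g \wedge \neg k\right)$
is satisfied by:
  {g: True, k: False, h: False, j: False}
  {g: False, k: False, h: False, j: False}
  {j: True, g: True, k: False, h: False}
  {j: True, g: False, k: False, h: False}
  {g: True, k: True, j: False, h: False}
  {k: True, j: False, h: False, g: False}
  {j: True, g: True, k: True, h: False}
  {j: True, k: True, g: False, h: False}
  {g: True, h: True, j: False, k: False}
  {h: True, j: False, k: False, g: False}
  {g: True, j: True, h: True, k: False}


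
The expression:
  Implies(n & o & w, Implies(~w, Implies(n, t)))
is always true.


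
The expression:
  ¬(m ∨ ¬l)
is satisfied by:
  {l: True, m: False}


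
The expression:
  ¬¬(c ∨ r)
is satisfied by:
  {r: True, c: True}
  {r: True, c: False}
  {c: True, r: False}


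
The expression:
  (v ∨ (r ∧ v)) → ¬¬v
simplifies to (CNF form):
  True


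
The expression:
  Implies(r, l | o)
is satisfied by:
  {o: True, l: True, r: False}
  {o: True, l: False, r: False}
  {l: True, o: False, r: False}
  {o: False, l: False, r: False}
  {r: True, o: True, l: True}
  {r: True, o: True, l: False}
  {r: True, l: True, o: False}


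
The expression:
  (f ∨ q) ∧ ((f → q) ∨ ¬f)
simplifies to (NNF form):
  q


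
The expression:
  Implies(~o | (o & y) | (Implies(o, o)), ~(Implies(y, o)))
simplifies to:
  y & ~o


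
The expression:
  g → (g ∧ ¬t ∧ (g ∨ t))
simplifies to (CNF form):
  ¬g ∨ ¬t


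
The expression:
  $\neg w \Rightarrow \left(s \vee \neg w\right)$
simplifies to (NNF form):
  $\text{True}$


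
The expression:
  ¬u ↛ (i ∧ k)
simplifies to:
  ¬u ∧ (¬i ∨ ¬k)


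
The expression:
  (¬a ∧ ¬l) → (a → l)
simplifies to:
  True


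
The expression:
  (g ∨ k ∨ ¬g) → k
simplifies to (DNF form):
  k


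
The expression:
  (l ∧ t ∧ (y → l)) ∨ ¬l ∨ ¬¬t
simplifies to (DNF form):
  t ∨ ¬l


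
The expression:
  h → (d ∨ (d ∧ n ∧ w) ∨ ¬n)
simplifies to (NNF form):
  d ∨ ¬h ∨ ¬n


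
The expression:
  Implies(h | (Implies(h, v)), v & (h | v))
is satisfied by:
  {v: True}


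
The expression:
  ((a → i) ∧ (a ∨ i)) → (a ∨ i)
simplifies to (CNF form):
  True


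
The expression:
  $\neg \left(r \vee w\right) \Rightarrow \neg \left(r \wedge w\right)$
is always true.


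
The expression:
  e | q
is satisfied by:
  {q: True, e: True}
  {q: True, e: False}
  {e: True, q: False}


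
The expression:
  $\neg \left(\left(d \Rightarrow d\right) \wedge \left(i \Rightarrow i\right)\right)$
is never true.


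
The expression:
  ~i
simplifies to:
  ~i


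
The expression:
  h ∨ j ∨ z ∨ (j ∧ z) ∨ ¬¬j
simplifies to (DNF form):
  h ∨ j ∨ z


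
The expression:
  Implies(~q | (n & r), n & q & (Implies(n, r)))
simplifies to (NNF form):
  q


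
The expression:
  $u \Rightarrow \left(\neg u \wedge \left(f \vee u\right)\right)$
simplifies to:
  $\neg u$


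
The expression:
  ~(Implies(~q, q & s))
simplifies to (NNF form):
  ~q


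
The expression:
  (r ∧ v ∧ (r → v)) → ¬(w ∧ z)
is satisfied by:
  {w: False, v: False, z: False, r: False}
  {r: True, w: False, v: False, z: False}
  {z: True, w: False, v: False, r: False}
  {r: True, z: True, w: False, v: False}
  {v: True, r: False, w: False, z: False}
  {r: True, v: True, w: False, z: False}
  {z: True, v: True, r: False, w: False}
  {r: True, z: True, v: True, w: False}
  {w: True, z: False, v: False, r: False}
  {r: True, w: True, z: False, v: False}
  {z: True, w: True, r: False, v: False}
  {r: True, z: True, w: True, v: False}
  {v: True, w: True, z: False, r: False}
  {r: True, v: True, w: True, z: False}
  {z: True, v: True, w: True, r: False}


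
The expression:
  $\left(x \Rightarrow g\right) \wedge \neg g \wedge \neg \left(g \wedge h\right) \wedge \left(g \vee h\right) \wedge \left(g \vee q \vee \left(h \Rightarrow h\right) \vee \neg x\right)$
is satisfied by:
  {h: True, g: False, x: False}


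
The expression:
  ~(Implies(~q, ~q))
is never true.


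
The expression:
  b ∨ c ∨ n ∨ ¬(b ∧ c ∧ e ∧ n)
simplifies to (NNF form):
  True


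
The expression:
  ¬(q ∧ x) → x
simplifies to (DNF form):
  x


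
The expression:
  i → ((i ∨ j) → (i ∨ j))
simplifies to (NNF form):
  True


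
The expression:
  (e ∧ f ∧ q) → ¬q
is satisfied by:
  {e: False, q: False, f: False}
  {f: True, e: False, q: False}
  {q: True, e: False, f: False}
  {f: True, q: True, e: False}
  {e: True, f: False, q: False}
  {f: True, e: True, q: False}
  {q: True, e: True, f: False}


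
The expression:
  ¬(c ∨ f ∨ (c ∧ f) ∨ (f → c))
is never true.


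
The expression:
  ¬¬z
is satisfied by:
  {z: True}


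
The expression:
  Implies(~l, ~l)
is always true.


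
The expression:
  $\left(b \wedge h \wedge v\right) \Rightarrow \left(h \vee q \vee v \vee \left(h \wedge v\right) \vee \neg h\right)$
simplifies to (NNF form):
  $\text{True}$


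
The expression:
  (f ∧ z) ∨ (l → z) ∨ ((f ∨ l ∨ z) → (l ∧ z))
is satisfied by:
  {z: True, l: False}
  {l: False, z: False}
  {l: True, z: True}


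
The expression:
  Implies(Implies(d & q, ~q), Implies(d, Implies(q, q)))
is always true.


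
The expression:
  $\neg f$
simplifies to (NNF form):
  $\neg f$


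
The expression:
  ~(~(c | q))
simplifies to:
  c | q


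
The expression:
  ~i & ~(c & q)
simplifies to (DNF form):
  (~c & ~i) | (~i & ~q)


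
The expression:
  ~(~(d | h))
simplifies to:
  d | h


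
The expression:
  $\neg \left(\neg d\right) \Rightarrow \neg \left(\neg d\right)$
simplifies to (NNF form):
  $\text{True}$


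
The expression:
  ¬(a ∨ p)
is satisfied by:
  {p: False, a: False}


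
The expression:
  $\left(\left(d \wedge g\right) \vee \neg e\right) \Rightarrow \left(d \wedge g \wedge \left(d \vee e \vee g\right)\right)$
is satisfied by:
  {d: True, e: True, g: True}
  {d: True, e: True, g: False}
  {e: True, g: True, d: False}
  {e: True, g: False, d: False}
  {d: True, g: True, e: False}


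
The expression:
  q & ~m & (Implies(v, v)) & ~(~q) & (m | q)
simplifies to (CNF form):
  q & ~m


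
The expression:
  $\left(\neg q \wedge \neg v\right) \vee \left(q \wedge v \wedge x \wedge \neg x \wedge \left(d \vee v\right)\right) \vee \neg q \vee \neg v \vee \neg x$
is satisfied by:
  {v: False, q: False, x: False}
  {x: True, v: False, q: False}
  {q: True, v: False, x: False}
  {x: True, q: True, v: False}
  {v: True, x: False, q: False}
  {x: True, v: True, q: False}
  {q: True, v: True, x: False}


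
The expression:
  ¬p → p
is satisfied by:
  {p: True}


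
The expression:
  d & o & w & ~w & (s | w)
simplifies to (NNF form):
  False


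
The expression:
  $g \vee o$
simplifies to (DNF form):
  $g \vee o$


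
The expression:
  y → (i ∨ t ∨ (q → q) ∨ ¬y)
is always true.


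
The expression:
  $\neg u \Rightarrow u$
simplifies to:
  $u$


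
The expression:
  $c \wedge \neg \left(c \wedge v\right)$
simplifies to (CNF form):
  $c \wedge \neg v$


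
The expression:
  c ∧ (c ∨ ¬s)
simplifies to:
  c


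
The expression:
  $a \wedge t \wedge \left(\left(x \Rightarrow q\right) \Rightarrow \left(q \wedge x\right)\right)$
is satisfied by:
  {t: True, a: True, x: True}


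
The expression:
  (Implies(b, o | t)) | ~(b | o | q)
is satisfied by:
  {t: True, o: True, b: False}
  {t: True, o: False, b: False}
  {o: True, t: False, b: False}
  {t: False, o: False, b: False}
  {b: True, t: True, o: True}
  {b: True, t: True, o: False}
  {b: True, o: True, t: False}


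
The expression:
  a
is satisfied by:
  {a: True}


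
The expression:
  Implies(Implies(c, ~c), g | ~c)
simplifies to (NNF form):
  True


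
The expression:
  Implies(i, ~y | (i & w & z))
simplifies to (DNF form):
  ~i | ~y | (w & z)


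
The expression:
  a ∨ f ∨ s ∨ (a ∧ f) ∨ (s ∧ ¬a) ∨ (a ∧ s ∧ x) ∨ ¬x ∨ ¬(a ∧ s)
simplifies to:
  True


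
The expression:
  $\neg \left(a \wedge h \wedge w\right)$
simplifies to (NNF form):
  $\neg a \vee \neg h \vee \neg w$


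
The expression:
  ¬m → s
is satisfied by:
  {m: True, s: True}
  {m: True, s: False}
  {s: True, m: False}


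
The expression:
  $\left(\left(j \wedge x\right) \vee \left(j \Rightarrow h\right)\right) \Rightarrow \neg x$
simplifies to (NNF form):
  $\neg x$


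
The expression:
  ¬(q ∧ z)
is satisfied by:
  {q: False, z: False}
  {z: True, q: False}
  {q: True, z: False}


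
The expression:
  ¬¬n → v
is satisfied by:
  {v: True, n: False}
  {n: False, v: False}
  {n: True, v: True}


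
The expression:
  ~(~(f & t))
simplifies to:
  f & t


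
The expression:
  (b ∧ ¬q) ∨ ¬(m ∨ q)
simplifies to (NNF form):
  ¬q ∧ (b ∨ ¬m)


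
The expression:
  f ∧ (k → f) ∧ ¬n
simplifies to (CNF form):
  f ∧ ¬n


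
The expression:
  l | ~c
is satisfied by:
  {l: True, c: False}
  {c: False, l: False}
  {c: True, l: True}


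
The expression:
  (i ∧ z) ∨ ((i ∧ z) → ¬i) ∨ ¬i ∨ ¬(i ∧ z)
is always true.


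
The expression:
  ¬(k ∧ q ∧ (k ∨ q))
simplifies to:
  ¬k ∨ ¬q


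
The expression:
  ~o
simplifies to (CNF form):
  ~o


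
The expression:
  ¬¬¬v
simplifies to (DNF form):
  ¬v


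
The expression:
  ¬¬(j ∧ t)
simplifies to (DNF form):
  j ∧ t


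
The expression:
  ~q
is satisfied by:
  {q: False}


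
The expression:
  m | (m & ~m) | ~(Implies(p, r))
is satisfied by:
  {m: True, p: True, r: False}
  {m: True, p: False, r: False}
  {r: True, m: True, p: True}
  {r: True, m: True, p: False}
  {p: True, r: False, m: False}


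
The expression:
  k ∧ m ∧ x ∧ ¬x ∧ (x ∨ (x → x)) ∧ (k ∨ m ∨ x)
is never true.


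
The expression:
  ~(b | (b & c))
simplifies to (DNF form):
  ~b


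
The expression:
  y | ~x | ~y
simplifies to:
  True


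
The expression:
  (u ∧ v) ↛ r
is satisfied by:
  {u: True, v: True, r: False}


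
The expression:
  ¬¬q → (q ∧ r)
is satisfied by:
  {r: True, q: False}
  {q: False, r: False}
  {q: True, r: True}


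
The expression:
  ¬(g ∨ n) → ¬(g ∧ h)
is always true.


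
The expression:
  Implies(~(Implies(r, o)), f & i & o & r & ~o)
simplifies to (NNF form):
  o | ~r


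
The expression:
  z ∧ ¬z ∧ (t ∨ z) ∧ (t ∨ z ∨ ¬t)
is never true.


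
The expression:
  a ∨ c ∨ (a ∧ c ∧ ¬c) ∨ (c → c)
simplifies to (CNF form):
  True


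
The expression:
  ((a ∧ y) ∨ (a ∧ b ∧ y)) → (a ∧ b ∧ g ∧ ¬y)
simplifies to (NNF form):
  ¬a ∨ ¬y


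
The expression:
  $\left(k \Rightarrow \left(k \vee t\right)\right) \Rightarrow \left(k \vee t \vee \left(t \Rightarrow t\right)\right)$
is always true.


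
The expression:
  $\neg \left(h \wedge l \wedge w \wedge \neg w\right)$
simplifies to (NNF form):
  $\text{True}$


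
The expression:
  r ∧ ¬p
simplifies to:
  r ∧ ¬p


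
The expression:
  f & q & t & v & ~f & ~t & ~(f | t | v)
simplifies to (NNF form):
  False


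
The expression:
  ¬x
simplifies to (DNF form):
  ¬x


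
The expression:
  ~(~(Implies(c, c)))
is always true.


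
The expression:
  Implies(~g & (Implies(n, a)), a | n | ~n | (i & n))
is always true.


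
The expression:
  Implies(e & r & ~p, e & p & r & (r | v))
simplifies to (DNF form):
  p | ~e | ~r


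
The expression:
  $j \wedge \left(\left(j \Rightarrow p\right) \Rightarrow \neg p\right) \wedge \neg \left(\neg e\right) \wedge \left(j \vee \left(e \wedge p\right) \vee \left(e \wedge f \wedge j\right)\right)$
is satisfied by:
  {j: True, e: True, p: False}


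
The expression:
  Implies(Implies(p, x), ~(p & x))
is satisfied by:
  {p: False, x: False}
  {x: True, p: False}
  {p: True, x: False}


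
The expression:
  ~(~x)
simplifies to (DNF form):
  x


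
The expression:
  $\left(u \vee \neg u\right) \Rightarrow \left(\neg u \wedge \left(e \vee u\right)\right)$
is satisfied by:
  {e: True, u: False}


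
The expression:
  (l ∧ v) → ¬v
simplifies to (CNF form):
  ¬l ∨ ¬v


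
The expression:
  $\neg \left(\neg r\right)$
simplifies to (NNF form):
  $r$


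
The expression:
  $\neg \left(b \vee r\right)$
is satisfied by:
  {r: False, b: False}


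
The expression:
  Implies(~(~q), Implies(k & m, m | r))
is always true.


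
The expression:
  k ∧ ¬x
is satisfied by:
  {k: True, x: False}


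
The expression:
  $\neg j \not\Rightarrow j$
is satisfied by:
  {j: False}


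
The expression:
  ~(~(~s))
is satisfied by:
  {s: False}


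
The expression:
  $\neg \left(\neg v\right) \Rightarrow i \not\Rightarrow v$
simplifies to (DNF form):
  $\neg v$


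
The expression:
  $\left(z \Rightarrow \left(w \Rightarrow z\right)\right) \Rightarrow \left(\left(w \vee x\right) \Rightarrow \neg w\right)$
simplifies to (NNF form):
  $\neg w$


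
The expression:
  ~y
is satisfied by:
  {y: False}


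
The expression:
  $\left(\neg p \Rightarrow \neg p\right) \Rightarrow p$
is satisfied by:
  {p: True}


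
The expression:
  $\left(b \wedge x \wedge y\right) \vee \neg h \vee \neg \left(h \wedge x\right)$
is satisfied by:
  {y: True, b: True, h: False, x: False}
  {y: True, b: False, h: False, x: False}
  {b: True, y: False, h: False, x: False}
  {y: False, b: False, h: False, x: False}
  {y: True, x: True, b: True, h: False}
  {y: True, x: True, b: False, h: False}
  {x: True, b: True, y: False, h: False}
  {x: True, y: False, b: False, h: False}
  {y: True, h: True, b: True, x: False}
  {y: True, h: True, b: False, x: False}
  {h: True, b: True, y: False, x: False}
  {h: True, y: False, b: False, x: False}
  {y: True, x: True, h: True, b: True}


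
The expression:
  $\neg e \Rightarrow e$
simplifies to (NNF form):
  $e$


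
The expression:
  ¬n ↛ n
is always true.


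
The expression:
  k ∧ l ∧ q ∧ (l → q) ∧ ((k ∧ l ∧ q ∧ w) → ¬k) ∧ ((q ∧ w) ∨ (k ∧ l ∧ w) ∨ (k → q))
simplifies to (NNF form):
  k ∧ l ∧ q ∧ ¬w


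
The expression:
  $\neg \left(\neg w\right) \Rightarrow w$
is always true.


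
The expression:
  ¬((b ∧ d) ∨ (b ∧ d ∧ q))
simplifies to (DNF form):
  ¬b ∨ ¬d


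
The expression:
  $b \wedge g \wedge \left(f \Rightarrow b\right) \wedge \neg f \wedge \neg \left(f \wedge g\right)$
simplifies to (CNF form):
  $b \wedge g \wedge \neg f$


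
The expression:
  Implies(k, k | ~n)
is always true.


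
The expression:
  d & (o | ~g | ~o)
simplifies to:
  d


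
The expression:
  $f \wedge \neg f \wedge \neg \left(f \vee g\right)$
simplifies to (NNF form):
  $\text{False}$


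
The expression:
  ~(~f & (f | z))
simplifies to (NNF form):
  f | ~z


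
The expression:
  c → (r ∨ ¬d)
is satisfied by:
  {r: True, c: False, d: False}
  {c: False, d: False, r: False}
  {r: True, d: True, c: False}
  {d: True, c: False, r: False}
  {r: True, c: True, d: False}
  {c: True, r: False, d: False}
  {r: True, d: True, c: True}


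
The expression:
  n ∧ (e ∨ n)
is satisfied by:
  {n: True}


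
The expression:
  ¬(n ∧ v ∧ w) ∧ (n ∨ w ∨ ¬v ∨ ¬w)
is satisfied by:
  {w: False, v: False, n: False}
  {n: True, w: False, v: False}
  {v: True, w: False, n: False}
  {n: True, v: True, w: False}
  {w: True, n: False, v: False}
  {n: True, w: True, v: False}
  {v: True, w: True, n: False}


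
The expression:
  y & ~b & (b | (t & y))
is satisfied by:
  {t: True, y: True, b: False}


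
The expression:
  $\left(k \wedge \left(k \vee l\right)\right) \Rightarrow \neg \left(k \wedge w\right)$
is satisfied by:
  {w: False, k: False}
  {k: True, w: False}
  {w: True, k: False}


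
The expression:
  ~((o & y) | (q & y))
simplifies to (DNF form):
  ~y | (~o & ~q)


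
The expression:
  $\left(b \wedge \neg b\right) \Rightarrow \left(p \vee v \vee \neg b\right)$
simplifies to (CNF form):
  $\text{True}$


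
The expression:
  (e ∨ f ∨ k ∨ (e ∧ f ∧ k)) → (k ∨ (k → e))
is always true.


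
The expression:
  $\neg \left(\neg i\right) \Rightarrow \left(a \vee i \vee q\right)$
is always true.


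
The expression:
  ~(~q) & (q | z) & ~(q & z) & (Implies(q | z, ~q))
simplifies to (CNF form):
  False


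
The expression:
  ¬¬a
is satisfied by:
  {a: True}


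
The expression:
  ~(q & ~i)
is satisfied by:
  {i: True, q: False}
  {q: False, i: False}
  {q: True, i: True}


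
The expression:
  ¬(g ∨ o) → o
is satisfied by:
  {o: True, g: True}
  {o: True, g: False}
  {g: True, o: False}


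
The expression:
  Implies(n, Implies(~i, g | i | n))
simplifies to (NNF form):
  True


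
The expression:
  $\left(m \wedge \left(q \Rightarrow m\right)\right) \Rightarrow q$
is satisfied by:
  {q: True, m: False}
  {m: False, q: False}
  {m: True, q: True}


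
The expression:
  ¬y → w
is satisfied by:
  {y: True, w: True}
  {y: True, w: False}
  {w: True, y: False}


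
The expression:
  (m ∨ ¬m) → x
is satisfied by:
  {x: True}


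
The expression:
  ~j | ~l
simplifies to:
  ~j | ~l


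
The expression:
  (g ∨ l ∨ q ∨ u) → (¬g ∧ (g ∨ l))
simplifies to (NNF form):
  ¬g ∧ (l ∨ ¬q) ∧ (l ∨ ¬u)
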